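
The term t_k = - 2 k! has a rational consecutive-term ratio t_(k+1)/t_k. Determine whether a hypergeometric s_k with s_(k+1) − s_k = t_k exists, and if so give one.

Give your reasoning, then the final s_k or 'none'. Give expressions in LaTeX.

none (Gosper's algorithm certifies no s_k)

The ratio is k + 1.
Take A(k)=k + 1, B(k)=1, C(k)=1.
Key eq: (k + 1)·f(k+1) = (1)·f(k) + (1).
Bound: deg f ≤ -1.
Bound -1 < 0, so the key equation has no polynomial solution.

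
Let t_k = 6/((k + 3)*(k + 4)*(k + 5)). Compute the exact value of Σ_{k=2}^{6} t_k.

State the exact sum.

Σ = 4/55

Step 1: r(k) = (k + 3)/(k + 6).
So A=k + 3 and B=k + 6, with C=1.
Key eq: (k + 3)·f(k+1) = (k + 5)·f(k) + (1).
deg f ≤ 2 (via 1,1,0).
A polynomial solution: f(k) = k*(k + 7)/24.
So s_k = (B(k−1)f/C)·t_k = (k*(k + 5)*(k + 7)/24)·t_k = k*(k + 7)/(4*(k + 3)*(k + 4)).
s_(k+1) − s_k = 6/(k**3 + 12*k**2 + 47*k + 60) = t_k.
Evaluate s at k=7 and k=2: 49/220 and 3/20; difference 4/55.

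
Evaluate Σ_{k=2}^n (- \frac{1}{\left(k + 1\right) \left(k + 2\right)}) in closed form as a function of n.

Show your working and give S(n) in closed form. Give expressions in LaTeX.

Compute t_(k+1)/t_k: get (k + 1)/(k + 3).
A = k + 1, B = k + 3, C = 1.
Key eq: (k + 1)·f(k+1) = (k + 2)·f(k) + (1).
deg f ≤ 1 (via 1,1,0).
Match coefficients ⇒ f(k) = k.
Then R = B(k−1)f/C = k*(k + 2), so s_k = R(k)·t_k = -k/(k + 1).
s_(k+1) − s_k = -1/(k**2 + 3*k + 2) = t_k.
s_(n+1) = (-n - 1)/(n + 2) and s_(2) = -2/3, so S(n) = (1 - n)/(3*(n + 2)).

S(n) = \frac{1 - n}{3 \left(n + 2\right)}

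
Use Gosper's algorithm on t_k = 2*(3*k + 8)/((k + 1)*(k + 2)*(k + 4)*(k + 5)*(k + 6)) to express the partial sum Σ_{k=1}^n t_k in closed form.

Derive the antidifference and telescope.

S(n) = n*(n**2 + 13*n + 52)/(30*(n**3 + 13*n**2 + 52*n + 60))

r(k) = (k + 1)*(k + 4)*(3*k + 11)/((k + 3)*(k + 7)*(3*k + 8)) after simplifying.
So A=k + 1 and B=k + 7, with C=k**2 + 17*k/3 + 8.
Set up (k + 1)·f(k+1) − (k + 6)·f(k) − (k**2 + 17*k/3 + 8) = 0.
From deg A=1, deg B=1, deg C=2: d=5.
Coefficient equations give f(k) = k*(k + 2)*(k + 3)*(k**2 + 10*k + 29)/60.
So s_k = (B(k−1)f/C)·t_k = (k*(k + 2)*(k + 6)*(k**2 + 10*k + 29)/(20*(3*k + 8)))·t_k = k*(k**2 + 10*k + 29)/(10*(k**3 + 10*k**2 + 29*k + 20)).
Verify: 2*(3*k + 8)/(k**5 + 18*k**4 + 121*k**3 + 372*k**2 + 508*k + 240) matches t_k.
Evaluate: s_(n+1) = (n**3 + 13*n**2 + 52*n + 40)/(10*(n**3 + 13*n**2 + 52*n + 60)); subtract s_(1) = 1/15 ⇒ S(n) = n*(n**2 + 13*n + 52)/(30*(n**3 + 13*n**2 + 52*n + 60)).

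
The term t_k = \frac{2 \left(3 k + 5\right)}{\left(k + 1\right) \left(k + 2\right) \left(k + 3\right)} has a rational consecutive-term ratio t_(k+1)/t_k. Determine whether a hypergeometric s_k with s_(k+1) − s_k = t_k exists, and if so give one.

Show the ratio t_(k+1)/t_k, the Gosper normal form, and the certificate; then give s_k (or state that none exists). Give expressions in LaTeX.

s_k = \frac{2 k \left(2 k + 3\right)}{\left(k + 1\right) \left(k + 2\right)}

The ratio is (k + 1)*(3*k + 8)/((k + 4)*(3*k + 5)).
A = k + 1, B = k + 4, C = k + 5/3.
Need (k + 1)·f(k+1) − (k + 3)·f(k) = k + 5/3.
deg f ≤ 2 (via 1,1,1).
A polynomial solution: f(k) = k*(2*k + 3)/3.
Then R = B(k−1)f/C = k*(k + 3)*(2*k + 3)/(3*k + 5), so s_k = R(k)·t_k = 2*k*(2*k + 3)/((k + 1)*(k + 2)).
Verify: 2*(3*k + 5)/(k**3 + 6*k**2 + 11*k + 6) matches t_k.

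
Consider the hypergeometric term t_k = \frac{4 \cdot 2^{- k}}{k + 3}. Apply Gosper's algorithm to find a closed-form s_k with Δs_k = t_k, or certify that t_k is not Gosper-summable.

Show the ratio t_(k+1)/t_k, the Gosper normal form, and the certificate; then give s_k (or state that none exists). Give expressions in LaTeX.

none (Gosper's algorithm certifies no s_k)

r(k) = (k + 3)/(2*(k + 4)) after simplifying.
Normal form (A,B,C) = (k/2 + 3/2, k + 4, 1).
Need (k/2 + 3/2)·f(k+1) − (k + 3)·f(k) = 1.
d = -1 from the (1,1,0) case.
deg f ≤ -1 is impossible — no certificate.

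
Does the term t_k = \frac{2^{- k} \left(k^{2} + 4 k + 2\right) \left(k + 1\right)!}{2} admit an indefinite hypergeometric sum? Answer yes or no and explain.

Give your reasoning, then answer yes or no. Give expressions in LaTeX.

t_(k+1)/t_k = (k + 2)*(4*k + (k + 1)**2 + 6)/(2*(k**2 + 4*k + 2)).
A = k/2 + 1, B = 1, C = k**2 + 4*k + 2.
Key eq: (k/2 + 1)·f(k+1) = (1)·f(k) + (k**2 + 4*k + 2).
deg f ≤ 1 (via 1,0,2).
Coefficient equations give f(k) = 2*(k + 3).
So s_k = (B(k−1)f/C)·t_k = (2*(k + 3)/(k**2 + 4*k + 2))·t_k = (k + 3)*factorial(k + 1)/2**k.
Check: Δs_k = (k**2 + 4*k + 2)*factorial(k + 1)/(2*2**k). ✓

Yes. s_k = 2^{- k} \left(k + 3\right) \left(k + 1\right)!.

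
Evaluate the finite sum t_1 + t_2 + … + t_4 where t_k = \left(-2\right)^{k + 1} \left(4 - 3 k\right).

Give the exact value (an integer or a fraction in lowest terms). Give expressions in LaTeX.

The ratio is 2*(1 - 3*k)/(3*k - 4).
Take A(k)=-2, B(k)=1, C(k)=k - 4/3.
f must satisfy (-2)·f(k+1) − (1)·f(k) = k - 4/3.
Bound: deg f ≤ 1.
Solve for f: f(k) = -(k - 2)/3 (degree 1 ≤ 1).
R(k) = B(k−1)·f(k)/C(k) = -(k - 2)/(3*k - 4); s_k = R·t_k = (-2)**(k + 1)*(k - 2).
Δs = (-2)**(k + 1)*(4 - 3*k), as required.
Telescoping: Σ = s_(5) − s_(1) = 192 − (-4) = 196.

Σ = 196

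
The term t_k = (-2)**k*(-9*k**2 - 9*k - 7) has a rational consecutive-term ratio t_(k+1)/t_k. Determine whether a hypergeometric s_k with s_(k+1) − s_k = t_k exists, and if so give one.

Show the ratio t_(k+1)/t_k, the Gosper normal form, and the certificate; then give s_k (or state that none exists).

s_k = (-2)**k*(3*k**2 - k + 1)

Compute t_(k+1)/t_k: get 2*(-9*k**2 - 27*k - 25)/(9*k**2 + 9*k + 7).
A = -2, B = 1, C = k**2 + k + 7/9.
f must satisfy (-2)·f(k+1) − (1)·f(k) = k**2 + k + 7/9.
Degrees (0,0,2) ⇒ d ≤ 2.
Solve for f: f(k) = -(3*k**2 - k + 1)/9 (degree 2 ≤ 2).
Then R = B(k−1)f/C = -(3*k**2 - k + 1)/(9*k**2 + 9*k + 7), so s_k = R(k)·t_k = (-2)**k*(3*k**2 - k + 1).
Δs = (-2)**k*(-9*k**2 - 9*k - 7), as required.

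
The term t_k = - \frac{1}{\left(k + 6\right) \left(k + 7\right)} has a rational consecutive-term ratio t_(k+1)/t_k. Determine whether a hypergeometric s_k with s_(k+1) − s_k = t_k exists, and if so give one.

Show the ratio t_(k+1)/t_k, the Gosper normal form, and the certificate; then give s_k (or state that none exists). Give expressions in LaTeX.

s_k = - \frac{k}{6 k + 36}

Compute t_(k+1)/t_k: get (k + 6)/(k + 8).
So A=k + 6 and B=k + 8, with C=1.
Need (k + 6)·f(k+1) − (k + 7)·f(k) = 1.
d = 1 from the (1,1,0) case.
Coefficient equations give f(k) = k/6.
Certificate R = B(k−1)f/C = k*(k + 7)/6 gives s_k = -k/(6*k + 36).
s_(k+1) − s_k = -1/(k**2 + 13*k + 42) = t_k.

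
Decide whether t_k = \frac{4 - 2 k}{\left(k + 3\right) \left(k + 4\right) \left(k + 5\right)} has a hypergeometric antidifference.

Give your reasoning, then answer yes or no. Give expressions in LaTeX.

Compute t_(k+1)/t_k: get (k - 1)*(k + 3)/((k - 2)*(k + 6)).
Take A(k)=k + 3, B(k)=k + 6, C(k)=k - 2.
f must satisfy (k + 3)·f(k+1) − (k + 5)·f(k) = k - 2.
Degrees (1,1,1) ⇒ d ≤ 2.
Solving with deg f ≤ 2: f(k) = k*(k - 17)/24.
Then R = B(k−1)f/C = k*(k - 17)*(k + 5)/(24*(k - 2)), so s_k = R(k)·t_k = -k*(k - 17)/(12*(k + 3)*(k + 4)).
s_(k+1) − s_k = 2*(2 - k)/(k**3 + 12*k**2 + 47*k + 60) = t_k.

Yes. s_k = - \frac{k \left(k - 17\right)}{12 \left(k + 3\right) \left(k + 4\right)}.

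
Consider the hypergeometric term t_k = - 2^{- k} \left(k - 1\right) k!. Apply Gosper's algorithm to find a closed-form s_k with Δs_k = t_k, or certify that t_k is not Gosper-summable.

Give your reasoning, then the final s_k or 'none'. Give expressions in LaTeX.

t_(k+1)/t_k = k*(k + 1)/(2*(k - 1)).
Factor: A=k/2 + 1/2; B=1; C=k - 1.
Set up (k/2 + 1/2)·f(k+1) − (1)·f(k) − (k - 1) = 0.
d = 0 from the (1,0,1) case.
Match coefficients ⇒ f(k) = 2.
Then R = B(k−1)f/C = 2/(k - 1), so s_k = R(k)·t_k = -2**(1 - k)*factorial(k).
Check: Δs_k = -(k - 1)*factorial(k)/2**k. ✓

s_k = - 2^{1 - k} k!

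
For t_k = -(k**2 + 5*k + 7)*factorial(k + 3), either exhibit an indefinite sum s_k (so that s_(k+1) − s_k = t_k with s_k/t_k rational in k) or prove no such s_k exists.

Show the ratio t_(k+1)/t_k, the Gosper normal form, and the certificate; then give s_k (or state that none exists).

t_(k+1)/t_k = (k + 4)*(5*k + (k + 1)**2 + 12)/(k**2 + 5*k + 7).
A = k + 4, B = 1, C = k**2 + 5*k + 7.
Need (k + 4)·f(k+1) − (1)·f(k) = k**2 + 5*k + 7.
Bound: deg f ≤ 1.
Solve for f: f(k) = k + 1 (degree 1 ≤ 1).
Then R = B(k−1)f/C = (k + 1)/(k**2 + 5*k + 7), so s_k = R(k)·t_k = -(k + 1)*factorial(k + 3).
Verify: -(k**2 + 5*k + 7)*factorial(k + 3) matches t_k.

s_k = -(k + 1)*factorial(k + 3)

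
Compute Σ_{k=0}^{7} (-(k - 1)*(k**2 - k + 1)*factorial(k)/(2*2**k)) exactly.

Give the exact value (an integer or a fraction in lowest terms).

Σ = -12287/2

Step 1: r(k) = -k*(k + 1)*(k - (k + 1)**2)/(2*(k - 1)*(k**2 - k + 1)).
A = k/2 + 1/2, B = 1, C = k**3 - 2*k**2 + 2*k - 1.
Set up (k/2 + 1/2)·f(k+1) − (1)·f(k) − (k**3 - 2*k**2 + 2*k - 1) = 0.
d = 2 from the (1,0,3) case.
Match coefficients ⇒ f(k) = 2*(k**2 - 3*k - 1).
So s_k = (B(k−1)f/C)·t_k = (2*(k**2 - 3*k - 1)/((k - 1)*(k**2 - k + 1)))·t_k = (-k**2 + 3*k + 1)*factorial(k)/2**k.
Verify: -(k - 1)*(k**2 - k + 1)*factorial(k)/(2*2**k) matches t_k.
Sum = s_(8) − s_(0); s_(8) = -12285/2, s_(0) = 1 ⇒ -12287/2.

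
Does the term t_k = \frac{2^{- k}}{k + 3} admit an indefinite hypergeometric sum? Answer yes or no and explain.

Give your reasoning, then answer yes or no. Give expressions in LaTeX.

No; the degree bound rules out any f.

r(k) = (k + 3)/(2*(k + 4)) after simplifying.
So A=k/2 + 3/2 and B=k + 4, with C=1.
f must satisfy (k/2 + 3/2)·f(k+1) − (k + 3)·f(k) = 1.
deg f ≤ -1 (via 1,1,0).
Negative degree bound (-1): no f exists, t_k not Gosper-summable.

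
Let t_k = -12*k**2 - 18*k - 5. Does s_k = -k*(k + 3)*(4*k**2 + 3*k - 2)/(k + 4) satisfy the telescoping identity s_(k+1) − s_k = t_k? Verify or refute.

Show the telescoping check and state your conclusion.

s_(k+1) = -(k + 1)*(k + 4)*(3*k + 4*(k + 1)**2 + 1)/(k + 5)
s_(k+1) − s_k = 2*(-6*k**4 - 59*k**3 - 172*k**2 - 163*k - 40)/(k**2 + 9*k + 20)
(s_(k+1) − s_k) − t_k = (8*k**3 + 63*k**2 + 79*k + 20)/(k**2 + 9*k + 20)

Invalid: residual (8*k**3 + 63*k**2 + 79*k + 20)/(k**2 + 9*k + 20) ≠ 0.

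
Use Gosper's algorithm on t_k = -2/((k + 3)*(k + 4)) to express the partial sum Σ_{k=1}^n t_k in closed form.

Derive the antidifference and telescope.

r(k) = (k + 3)/(k + 5) after simplifying.
Take A(k)=k + 3, B(k)=k + 5, C(k)=1.
Solve (k + 3)·f(k+1) − (k + 4)·f(k) = 1.
Degrees (1,1,0) ⇒ d ≤ 1.
Solving with deg f ≤ 1: f(k) = k/3.
So s_k = (B(k−1)f/C)·t_k = (k*(k + 4)/3)·t_k = -2*k/(3*k + 9).
Verify: -2/(k**2 + 7*k + 12) matches t_k.
Telescope: S(n) = s_(n+1) − s_(1) = 2*(-n - 1)/(3*(n + 4)) − (-1/6) = -n/(2*n + 8).

S(n) = -n/(2*n + 8)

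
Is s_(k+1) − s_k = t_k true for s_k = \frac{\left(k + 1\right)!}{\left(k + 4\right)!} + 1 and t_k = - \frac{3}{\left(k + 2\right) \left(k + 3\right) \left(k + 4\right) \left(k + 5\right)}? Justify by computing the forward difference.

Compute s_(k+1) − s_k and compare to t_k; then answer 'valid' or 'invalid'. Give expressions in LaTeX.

s_(k+1) = factorial(k + 2)/factorial(k + 5) + 1
s_(k+1) − s_k = -3/((k + 2)*(k + 3)*(k + 4)*(k + 5))
(s_(k+1) − s_k) − t_k = 0

Valid — Δs_k = t_k.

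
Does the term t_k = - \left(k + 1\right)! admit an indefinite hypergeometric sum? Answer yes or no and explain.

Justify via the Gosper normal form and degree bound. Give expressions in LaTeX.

No; the degree bound rules out any f.

r(k) = k + 2 after simplifying.
Gosper form: A/B · C(k+1)/C(k) with A=k + 2, B=1, C=1.
Key eq: (k + 2)·f(k+1) = (1)·f(k) + (1).
Bound: deg f ≤ -1.
Negative degree bound (-1): no f exists, t_k not Gosper-summable.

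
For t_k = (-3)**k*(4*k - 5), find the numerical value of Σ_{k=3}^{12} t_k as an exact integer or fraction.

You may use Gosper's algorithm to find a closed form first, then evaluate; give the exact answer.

Σ = 17537526

The ratio is 3*(1 - 4*k)/(4*k - 5).
Factor: A=-3; B=1; C=k - 5/4.
Key eq: (-3)·f(k+1) = (1)·f(k) + (k - 5/4).
From deg A=0, deg B=0, deg C=1: d=1.
Coefficient equations give f(k) = -(k - 2)/4.
So s_k = (B(k−1)f/C)·t_k = (-(k - 2)/(4*k - 5))·t_k = (-3)**k*(2 - k).
Verify: (-3)**k*(4*k - 5) matches t_k.
Evaluate s at k=13 and k=3: 17537553 and 27; difference 17537526.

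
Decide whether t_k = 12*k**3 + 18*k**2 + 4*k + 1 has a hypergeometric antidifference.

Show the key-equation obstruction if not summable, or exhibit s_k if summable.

Yes. s_k = k*(3*k**3 - 4*k + 2).

t_(k+1)/t_k = (12*k**3 + 54*k**2 + 76*k + 35)/(12*k**3 + 18*k**2 + 4*k + 1).
Gosper form: A/B · C(k+1)/C(k) with A=1, B=1, C=k**3 + 3*k**2/2 + k/3 + 1/12.
Key eq: (1)·f(k+1) = (1)·f(k) + (k**3 + 3*k**2/2 + k/3 + 1/12).
Degrees (0,0,3) ⇒ d ≤ 4.
Solving with deg f ≤ 4: f(k) = k*(3*k**3 - 4*k + 2)/12.
Certificate R = B(k−1)f/C = k*(3*k**3 - 4*k + 2)/(12*k**3 + 18*k**2 + 4*k + 1) gives s_k = k*(3*k**3 - 4*k + 2).
s_(k+1) − s_k = 12*k**3 + 18*k**2 + 4*k + 1 = t_k.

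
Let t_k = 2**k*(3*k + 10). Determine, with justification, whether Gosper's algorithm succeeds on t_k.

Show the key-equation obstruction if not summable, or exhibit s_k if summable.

Yes. s_k = 2**k*(3*k + 4).

t_(k+1)/t_k = 2*(3*k + 13)/(3*k + 10).
Take A(k)=2, B(k)=1, C(k)=k + 10/3.
Solve (2)·f(k+1) − (1)·f(k) = k + 10/3.
From deg A=0, deg B=0, deg C=1: d=1.
Coefficient equations give f(k) = (3*k + 4)/3.
Get s_k = R·t_k = 2**k*(3*k + 4) with R(k) = B(k−1)f(k)/C(k) = (3*k + 4)/(3*k + 10).
Δs = 2**k*(3*k + 10), as required.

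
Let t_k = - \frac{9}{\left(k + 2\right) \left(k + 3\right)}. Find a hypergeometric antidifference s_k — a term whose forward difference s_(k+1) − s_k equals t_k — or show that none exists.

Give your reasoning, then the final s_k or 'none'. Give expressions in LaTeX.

s_k = - \frac{9 k}{2 k + 4}

r(k) = (k + 2)/(k + 4) after simplifying.
Factor: A=k + 2; B=k + 4; C=1.
f must satisfy (k + 2)·f(k+1) − (k + 3)·f(k) = 1.
From deg A=1, deg B=1, deg C=0: d=1.
Coefficient equations give f(k) = k/2.
R(k) = B(k−1)·f(k)/C(k) = k*(k + 3)/2; s_k = R·t_k = -9*k/(2*k + 4).
Δs = -9/(k**2 + 5*k + 6), as required.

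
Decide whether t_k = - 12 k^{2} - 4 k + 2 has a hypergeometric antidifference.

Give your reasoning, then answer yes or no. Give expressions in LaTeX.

Ratio r(k) = (6*k**2 + 14*k + 7)/(6*k**2 + 2*k - 1).
So A=1 and B=1, with C=k**2 + k/3 - 1/6.
Set up (1)·f(k+1) − (1)·f(k) − (k**2 + k/3 - 1/6) = 0.
Degrees (0,0,2) ⇒ d ≤ 3.
Solving with deg f ≤ 3: f(k) = k*(2*k**2 - 2*k - 1)/6.
R(k) = B(k−1)·f(k)/C(k) = k*(2*k**2 - 2*k - 1)/(6*k**2 + 2*k - 1); s_k = R·t_k = 2*k*(-2*k**2 + 2*k + 1).
s_(k+1) − s_k = -12*k**2 - 4*k + 2 = t_k.

Yes. s_k = 2 k \left(- 2 k^{2} + 2 k + 1\right).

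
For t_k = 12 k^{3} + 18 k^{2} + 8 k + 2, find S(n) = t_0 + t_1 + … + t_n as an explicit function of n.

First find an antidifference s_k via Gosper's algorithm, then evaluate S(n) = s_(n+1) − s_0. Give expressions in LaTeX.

S(n) = 3 n^{4} + 12 n^{3} + 16 n^{2} + 9 n + 2

r(k) = (6*k**3 + 27*k**2 + 40*k + 20)/(6*k**3 + 9*k**2 + 4*k + 1) after simplifying.
Take A(k)=1, B(k)=1, C(k)=k**3 + 3*k**2/2 + 2*k/3 + 1/6.
f must satisfy (1)·f(k+1) − (1)·f(k) = k**3 + 3*k**2/2 + 2*k/3 + 1/6.
Bound: deg f ≤ 4.
Solving with deg f ≤ 4: f(k) = k*(k + 1)*(3*k**2 - 3*k + 1)/12.
So s_k = (B(k−1)f/C)·t_k = (k*(3*k**2 - 3*k + 1)/(2*(6*k**2 + 3*k + 1)))·t_k = k*(3*k**3 - 2*k + 1).
Δs = 12*k**3 + 18*k**2 + 8*k + 2, as required.
Σ_(k=0)^n t_k = s_(n+1) − s_(0) = (3*n**4 + 12*n**3 + 16*n**2 + 9*n + 2) − (0), i.e. 3*n**4 + 12*n**3 + 16*n**2 + 9*n + 2.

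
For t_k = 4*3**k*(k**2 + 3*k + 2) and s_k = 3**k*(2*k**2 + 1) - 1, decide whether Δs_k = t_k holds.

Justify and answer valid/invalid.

Valid — Δs_k = t_k.

s_(k+1) = 3**(k + 1)*(2*(k + 1)**2 + 1) - 1
s_(k+1) − s_k = 4*3**k*(k**2 + 3*k + 2)
(s_(k+1) − s_k) − t_k = 0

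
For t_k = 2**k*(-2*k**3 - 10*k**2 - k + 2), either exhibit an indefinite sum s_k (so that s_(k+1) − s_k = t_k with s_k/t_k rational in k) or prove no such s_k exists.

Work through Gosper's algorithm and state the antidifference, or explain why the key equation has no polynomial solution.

s_k = 2**k*(-2*k**3 + 2*k**2 + 3*k - 4)

Ratio r(k) = 2*(2*k**3 + 16*k**2 + 27*k + 11)/(2*k**3 + 10*k**2 + k - 2).
A = 2, B = 1, C = k**3 + 5*k**2 + k/2 - 1.
Set up (2)·f(k+1) − (1)·f(k) − (k**3 + 5*k**2 + k/2 - 1) = 0.
Bound: deg f ≤ 3.
Solve for f: f(k) = (2*k**3 - 2*k**2 - 3*k + 4)/2 (degree 3 ≤ 3).
Get s_k = R·t_k = 2**k*(-2*k**3 + 2*k**2 + 3*k - 4) with R(k) = B(k−1)f(k)/C(k) = (2*k**3 - 2*k**2 - 3*k + 4)/(2*k**3 + 10*k**2 + k - 2).
Check: Δs_k = 2**k*(-2*k**3 - 10*k**2 - k + 2). ✓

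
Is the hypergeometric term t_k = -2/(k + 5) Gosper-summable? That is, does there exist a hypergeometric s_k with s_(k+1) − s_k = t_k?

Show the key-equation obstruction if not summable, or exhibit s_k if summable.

No; the coefficient equations for f are inconsistent.

Step 1: r(k) = (k + 5)/(k + 6).
Factor: A=k + 5; B=k + 6; C=1.
Set up (k + 5)·f(k+1) − (k + 5)·f(k) − (1) = 0.
Degrees (1,1,0) ⇒ d ≤ 0.
Generic f = c0 gives residual -1; -1 = 0 cannot hold, so t_k is not Gosper-summable.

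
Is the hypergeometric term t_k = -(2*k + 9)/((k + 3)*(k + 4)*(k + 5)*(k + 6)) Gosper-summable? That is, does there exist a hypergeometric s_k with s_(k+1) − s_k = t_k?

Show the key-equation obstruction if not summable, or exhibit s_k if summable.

Yes. s_k = k*(-k - 8)/(15*(k**2 + 8*k + 15)).

Compute t_(k+1)/t_k: get (k + 3)*(2*k + 11)/((k + 7)*(2*k + 9)).
Take A(k)=k + 3, B(k)=k + 7, C(k)=k + 9/2.
Need (k + 3)·f(k+1) − (k + 6)·f(k) = k + 9/2.
deg f ≤ 3 (via 1,1,1).
Solving with deg f ≤ 3: f(k) = k*(k + 4)*(k + 8)/30.
So s_k = (B(k−1)f/C)·t_k = (k*(k + 4)*(k + 6)*(k + 8)/(15*(2*k + 9)))·t_k = k*(-k - 8)/(15*(k**2 + 8*k + 15)).
s_(k+1) − s_k = (-2*k - 9)/(k**4 + 18*k**3 + 119*k**2 + 342*k + 360) = t_k.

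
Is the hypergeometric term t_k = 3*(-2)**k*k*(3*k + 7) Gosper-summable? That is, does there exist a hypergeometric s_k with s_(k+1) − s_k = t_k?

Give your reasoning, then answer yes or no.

Yes. s_k = (-2)**k*(-3*k**2 - 3*k + 4).

r(k) = -2*(k + 1)*(3*k + 10)/(k*(3*k + 7)) after simplifying.
Gosper form: A/B · C(k+1)/C(k) with A=-2, B=1, C=k**2 + 7*k/3.
Solve (-2)·f(k+1) − (1)·f(k) = k**2 + 7*k/3.
Bound: deg f ≤ 2.
Solving with deg f ≤ 2: f(k) = -(3*k**2 + 3*k - 4)/9.
Then R = B(k−1)f/C = -(3*k**2 + 3*k - 4)/(3*k*(3*k + 7)), so s_k = R(k)·t_k = (-2)**k*(-3*k**2 - 3*k + 4).
Δs = 3*(-2)**k*k*(3*k + 7), as required.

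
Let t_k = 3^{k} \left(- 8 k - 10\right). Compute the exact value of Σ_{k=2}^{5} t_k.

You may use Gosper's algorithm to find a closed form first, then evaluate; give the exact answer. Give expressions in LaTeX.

Σ = -16704

The ratio is 3*(4*k + 9)/(4*k + 5).
A = 3, B = 1, C = k + 5/4.
Need (3)·f(k+1) − (1)·f(k) = k + 5/4.
Degrees (0,0,1) ⇒ d ≤ 1.
Solve for f: f(k) = (4*k - 1)/8 (degree 1 ≤ 1).
Then R = B(k−1)f/C = (4*k - 1)/(2*(4*k + 5)), so s_k = R(k)·t_k = 3**k*(1 - 4*k).
Δs = 3**k*(-8*k - 10), as required.
Σ_(k=2)^(5) t_k = s_(6) − s_(2) = -16767 − (-63) = -16704.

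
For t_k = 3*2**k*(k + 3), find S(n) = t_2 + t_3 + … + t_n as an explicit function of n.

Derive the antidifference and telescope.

S(n) = 6*2**n*n + 12*2**n - 36

The ratio is 2*(k + 4)/(k + 3).
Take A(k)=2, B(k)=1, C(k)=k + 3.
Set up (2)·f(k+1) − (1)·f(k) − (k + 3) = 0.
d = 1 from the (0,0,1) case.
Coefficient equations give f(k) = k + 1.
So s_k = (B(k−1)f/C)·t_k = ((k + 1)/(k + 3))·t_k = 3*2**k*(k + 1).
Verify: 3*2**k*(k + 3) matches t_k.
Evaluate: s_(n+1) = 6*2**n*(n + 2); subtract s_(2) = 36 ⇒ S(n) = 6*2**n*n + 12*2**n - 36.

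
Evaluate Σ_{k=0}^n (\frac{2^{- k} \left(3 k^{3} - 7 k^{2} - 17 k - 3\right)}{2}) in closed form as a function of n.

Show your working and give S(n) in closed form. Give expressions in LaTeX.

Ratio r(k) = (3*k**3 + 2*k**2 - 22*k - 24)/(2*(3*k**3 - 7*k**2 - 17*k - 3)).
So A=1/2 and B=1, with C=k**3 - 7*k**2/3 - 17*k/3 - 1.
Set up (1/2)·f(k+1) − (1)·f(k) − (k**3 - 7*k**2/3 - 17*k/3 - 1) = 0.
Degrees (0,0,3) ⇒ d ≤ 3.
A polynomial solution: f(k) = -2*(3*k**3 + 2*k**2 - 4*k - 2)/3.
Certificate R = B(k−1)f/C = -2*(3*k**3 + 2*k**2 - 4*k - 2)/(3*k**3 - 7*k**2 - 17*k - 3) gives s_k = (-3*k**3 - 2*k**2 + 4*k + 2)/2**k.
Δs = (3*k**3 - 7*k**2 - 17*k - 3)/(2*2**k), as required.
Telescope: S(n) = s_(n+1) − s_(0) = 2**(-n - 1)*(-3*n**3 - 11*n**2 - 9*n + 1) − (2) = 2**(-n - 1)*(-2**(n + 2) - 3*n**3 - 11*n**2 - 9*n + 1).

S(n) = 2^{- n - 1} \left(- 2^{n + 2} - 3 n^{3} - 11 n^{2} - 9 n + 1\right)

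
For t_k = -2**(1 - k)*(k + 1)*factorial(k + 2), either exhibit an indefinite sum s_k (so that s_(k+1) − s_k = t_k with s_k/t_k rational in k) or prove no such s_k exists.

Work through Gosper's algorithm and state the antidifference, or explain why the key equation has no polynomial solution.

r(k) = (k + 2)*(k + 3)/(2*(k + 1)) after simplifying.
Factor: A=k/2 + 3/2; B=1; C=k + 1.
Solve (k/2 + 3/2)·f(k+1) − (1)·f(k) = k + 1.
deg f ≤ 0 (via 1,0,1).
Solving with deg f ≤ 0: f(k) = 2.
Certificate R = B(k−1)f/C = 2/(k + 1) gives s_k = -2**(2 - k)*factorial(k + 2).
Check: Δs_k = -2**(1 - k)*(k + 1)*factorial(k + 2). ✓

s_k = -2**(2 - k)*factorial(k + 2)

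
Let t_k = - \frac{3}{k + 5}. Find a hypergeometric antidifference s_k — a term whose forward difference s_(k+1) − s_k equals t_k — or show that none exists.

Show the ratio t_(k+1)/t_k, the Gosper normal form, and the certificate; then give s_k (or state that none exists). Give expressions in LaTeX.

The ratio is (k + 5)/(k + 6).
So A=k + 5 and B=k + 6, with C=1.
Set up (k + 5)·f(k+1) − (k + 5)·f(k) − (1) = 0.
deg f ≤ 0 (via 1,1,0).
Put f(k) = c0: A·f(k+1) − B(k−1)·f(k) − C = -1; need -1 = 0 — inconsistent ⇒ no f, not summable.

no hypergeometric antidifference exists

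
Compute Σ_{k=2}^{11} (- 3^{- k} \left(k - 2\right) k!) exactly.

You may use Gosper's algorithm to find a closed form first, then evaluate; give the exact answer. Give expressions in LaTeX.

The ratio is (k**2 - 1)/(3*(k - 2)).
Factor: A=k/3 + 1/3; B=1; C=k - 2.
Set up (k/3 + 1/3)·f(k+1) − (1)·f(k) − (k - 2) = 0.
deg f ≤ 0 (via 1,0,1).
Coefficient equations give f(k) = 3.
So s_k = (B(k−1)f/C)·t_k = (3/(k - 2))·t_k = -3**(1 - k)*factorial(k).
s_(k+1) − s_k = -(k - 2)*factorial(k)/3**k = t_k.
Σ_(k=2)^(11) t_k = s_(12) − s_(2) = -1971200/729 − (-2/3) = -1970714/729.

Σ = -1970714/729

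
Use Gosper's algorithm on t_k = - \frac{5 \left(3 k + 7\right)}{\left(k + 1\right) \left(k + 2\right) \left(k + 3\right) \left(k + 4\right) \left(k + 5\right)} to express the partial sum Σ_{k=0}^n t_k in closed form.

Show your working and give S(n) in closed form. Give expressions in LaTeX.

The ratio is (k + 1)*(3*k + 10)/((k + 6)*(3*k + 7)).
Normal form (A,B,C) = (k + 1, k + 6, k + 7/3).
Solve (k + 1)·f(k+1) − (k + 5)·f(k) = k + 7/3.
d = 4 from the (1,1,1) case.
Solving with deg f ≤ 4: f(k) = k*(k + 2)*(k**2 + 8*k + 19)/36.
Then R = B(k−1)f/C = k*(k + 2)*(k + 5)*(k**2 + 8*k + 19)/(12*(3*k + 7)), so s_k = R(k)·t_k = 5*k*(-k**2 - 8*k - 19)/(12*(k**3 + 8*k**2 + 19*k + 12)).
Check: Δs_k = 5*(-3*k - 7)/(k**5 + 15*k**4 + 85*k**3 + 225*k**2 + 274*k + 120). ✓
Telescope: S(n) = s_(n+1) − s_(0) = 5*(-n**3 - 11*n**2 - 38*n - 28)/(12*(n**3 + 11*n**2 + 38*n + 40)) − (0) = 5*(-n**3 - 11*n**2 - 38*n - 28)/(12*(n**3 + 11*n**2 + 38*n + 40)).

S(n) = \frac{5 \left(- n^{3} - 11 n^{2} - 38 n - 28\right)}{12 \left(n^{3} + 11 n^{2} + 38 n + 40\right)}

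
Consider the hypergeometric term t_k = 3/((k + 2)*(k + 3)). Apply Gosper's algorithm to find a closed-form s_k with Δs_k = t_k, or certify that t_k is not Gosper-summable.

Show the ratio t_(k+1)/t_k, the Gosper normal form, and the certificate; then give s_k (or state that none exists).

The ratio is (k + 2)/(k + 4).
Normal form (A,B,C) = (k + 2, k + 4, 1).
Key eq: (k + 2)·f(k+1) = (k + 3)·f(k) + (1).
Bound: deg f ≤ 1.
Solving with deg f ≤ 1: f(k) = k/2.
So s_k = (B(k−1)f/C)·t_k = (k*(k + 3)/2)·t_k = 3*k/(2*(k + 2)).
Check: Δs_k = 3/(k**2 + 5*k + 6). ✓

s_k = 3*k/(2*(k + 2))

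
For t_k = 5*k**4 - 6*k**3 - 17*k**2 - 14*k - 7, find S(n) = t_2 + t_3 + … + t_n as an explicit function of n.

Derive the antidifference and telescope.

r(k) = (5*k**4 + 14*k**3 - 5*k**2 - 46*k - 39)/(5*k**4 - 6*k**3 - 17*k**2 - 14*k - 7) after simplifying.
So A=1 and B=1, with C=k**4 - 6*k**3/5 - 17*k**2/5 - 14*k/5 - 7/5.
Key eq: (1)·f(k+1) = (1)·f(k) + (k**4 - 6*k**3/5 - 17*k**2/5 - 14*k/5 - 7/5).
From deg A=0, deg B=0, deg C=4: d=5.
Match coefficients ⇒ f(k) = k*(k**4 - 4*k**3 - k**2 - 3)/5.
So s_k = (B(k−1)f/C)·t_k = (k*(k**4 - 4*k**3 - k**2 - 3)/(5*k**4 - 6*k**3 - 17*k**2 - 14*k - 7))·t_k = k*(k**4 - 4*k**3 - k**2 - 3).
Check: Δs_k = 5*k**4 - 6*k**3 - 17*k**2 - 14*k - 7. ✓
s_(n+1) = n**5 + n**4 - 7*n**3 - 17*n**2 - 17*n - 7 and s_(2) = -46, so S(n) = n**5 + n**4 - 7*n**3 - 17*n**2 - 17*n + 39.

S(n) = n**5 + n**4 - 7*n**3 - 17*n**2 - 17*n + 39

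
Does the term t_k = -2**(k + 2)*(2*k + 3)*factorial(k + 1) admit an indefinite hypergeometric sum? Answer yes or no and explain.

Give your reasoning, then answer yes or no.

Yes. s_k = -2**(k + 2)*factorial(k + 1).

Ratio r(k) = 2*(k + 2)*(2*k + 5)/(2*k + 3).
Gosper form: A/B · C(k+1)/C(k) with A=2*k + 4, B=1, C=k + 3/2.
f must satisfy (2*k + 4)·f(k+1) − (1)·f(k) = k + 3/2.
From deg A=1, deg B=0, deg C=1: d=0.
Match coefficients ⇒ f(k) = 1/2.
Certificate R = B(k−1)f/C = 1/(2*k + 3) gives s_k = -2**(k + 2)*factorial(k + 1).
s_(k+1) − s_k = -2**(k + 2)*(2*k + 3)*factorial(k + 1) = t_k.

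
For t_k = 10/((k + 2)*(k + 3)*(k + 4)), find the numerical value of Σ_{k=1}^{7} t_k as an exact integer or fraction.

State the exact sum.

Σ = 49/132

Ratio r(k) = (k + 2)/(k + 5).
So A=k + 2 and B=k + 5, with C=1.
Set up (k + 2)·f(k+1) − (k + 4)·f(k) − (1) = 0.
d = 2 from the (1,1,0) case.
Solve for f: f(k) = k*(k + 5)/12 (degree 2 ≤ 2).
R(k) = B(k−1)·f(k)/C(k) = k*(k + 4)*(k + 5)/12; s_k = R·t_k = 5*k*(k + 5)/(6*(k + 2)*(k + 3)).
Δs = 10/(k**3 + 9*k**2 + 26*k + 24), as required.
Telescoping: Σ = s_(8) − s_(1) = 26/33 − (5/12) = 49/132.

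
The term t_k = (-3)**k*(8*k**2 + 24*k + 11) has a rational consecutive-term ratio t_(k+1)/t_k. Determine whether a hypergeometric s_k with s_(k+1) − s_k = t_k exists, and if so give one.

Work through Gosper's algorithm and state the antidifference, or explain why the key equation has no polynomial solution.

Ratio r(k) = 3*(-8*k**2 - 40*k - 43)/(8*k**2 + 24*k + 11).
Take A(k)=-3, B(k)=1, C(k)=k**2 + 3*k + 11/8.
Key eq: (-3)·f(k+1) = (1)·f(k) + (k**2 + 3*k + 11/8).
d = 2 from the (0,0,2) case.
Solving with deg f ≤ 2: f(k) = -(2*k**2 + 3*k - 1)/8.
Certificate R = B(k−1)f/C = -(2*k**2 + 3*k - 1)/(8*k**2 + 24*k + 11) gives s_k = (-3)**k*(-2*k**2 - 3*k + 1).
s_(k+1) − s_k = (-3)**k*(8*k**2 + 24*k + 11) = t_k.

s_k = (-3)**k*(-2*k**2 - 3*k + 1)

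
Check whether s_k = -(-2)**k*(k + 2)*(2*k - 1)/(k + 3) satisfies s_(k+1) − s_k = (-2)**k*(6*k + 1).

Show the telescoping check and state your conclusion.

Invalid: residual (-2)**k*(-6*k**2 - 21*k - 2)/(k**2 + 7*k + 12) ≠ 0.

s_(k+1) = 2*(-2)**k*(k + 3)*(2*k + 1)/(k + 4)
s_(k+1) − s_k = (-2)**k*(6*k**3 + 37*k**2 + 58*k + 10)/(k**2 + 7*k + 12)
(s_(k+1) − s_k) − t_k = (-2)**k*(-6*k**2 - 21*k - 2)/(k**2 + 7*k + 12)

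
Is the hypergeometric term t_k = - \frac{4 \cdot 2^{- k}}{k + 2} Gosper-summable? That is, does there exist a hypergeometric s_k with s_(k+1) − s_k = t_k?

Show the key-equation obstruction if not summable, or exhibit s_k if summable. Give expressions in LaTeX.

No — negative degree bound, so no certificate f.

r(k) = (k + 2)/(2*(k + 3)) after simplifying.
A = k/2 + 1, B = k + 3, C = 1.
Set up (k/2 + 1)·f(k+1) − (k + 2)·f(k) − (1) = 0.
From deg A=1, deg B=1, deg C=0: d=-1.
d = -1 < 0 ⇒ no nonzero polynomial f; not summable.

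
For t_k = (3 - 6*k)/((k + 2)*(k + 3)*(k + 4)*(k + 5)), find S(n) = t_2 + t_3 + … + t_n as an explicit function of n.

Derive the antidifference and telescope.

t_(k+1)/t_k = (k + 2)*(2*k + 1)/((k + 6)*(2*k - 1)).
A = k + 2, B = k + 6, C = k - 1/2.
Set up (k + 2)·f(k+1) − (k + 5)·f(k) − (k - 1/2) = 0.
d = 3 from the (1,1,1) case.
A polynomial solution: f(k) = k*(k**2 + 9*k - 46)/144.
Get s_k = R·t_k = -k*(k**2 + 9*k - 46)/(24*(k + 2)*(k + 3)*(k + 4)) with R(k) = B(k−1)f(k)/C(k) = k*(k + 5)*(k**2 + 9*k - 46)/(72*(2*k - 1)).
Check: Δs_k = 3*(1 - 2*k)/(k**4 + 14*k**3 + 71*k**2 + 154*k + 120). ✓
s_(n+1) = (-n**3 - 12*n**2 + 25*n + 36)/(24*(n**3 + 12*n**2 + 47*n + 60)) and s_(2) = 1/60, so S(n) = (-7*n**3 - 84*n**2 + 31*n + 60)/(120*(n**3 + 12*n**2 + 47*n + 60)).

S(n) = (-7*n**3 - 84*n**2 + 31*n + 60)/(120*(n**3 + 12*n**2 + 47*n + 60))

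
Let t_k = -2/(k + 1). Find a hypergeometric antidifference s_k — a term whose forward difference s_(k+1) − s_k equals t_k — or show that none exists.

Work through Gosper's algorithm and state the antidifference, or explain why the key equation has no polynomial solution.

no hypergeometric antidifference exists

Ratio r(k) = (k + 1)/(k + 2).
Normal form (A,B,C) = (k + 1, k + 2, 1).
Key eq: (k + 1)·f(k+1) = (k + 1)·f(k) + (1).
d = 0 from the (1,1,0) case.
f = c0 ⇒ A·f(k+1) − B(k−1)·f(k) − C = -1. The system {-1 = 0} is inconsistent; no antidifference.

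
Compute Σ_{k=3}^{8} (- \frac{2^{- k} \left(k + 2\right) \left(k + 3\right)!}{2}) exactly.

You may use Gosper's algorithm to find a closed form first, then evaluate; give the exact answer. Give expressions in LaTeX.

Σ = -935460

Compute t_(k+1)/t_k: get (k + 3)*(k + 4)/(2*(k + 2)).
Normal form (A,B,C) = (k/2 + 2, 1, k + 2).
Solve (k/2 + 2)·f(k+1) − (1)·f(k) = k + 2.
Bound: deg f ≤ 0.
Coefficient equations give f(k) = 2.
Then R = B(k−1)f/C = 2/(k + 2), so s_k = R(k)·t_k = -factorial(k + 3)/2**k.
Check: Δs_k = -(k + 2)*factorial(k + 3)/(2*2**k). ✓
Telescoping: Σ = s_(9) − s_(3) = -935550 − (-90) = -935460.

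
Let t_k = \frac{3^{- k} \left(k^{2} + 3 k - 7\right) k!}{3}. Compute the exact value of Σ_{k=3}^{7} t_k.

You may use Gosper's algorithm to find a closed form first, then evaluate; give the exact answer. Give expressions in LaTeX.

Σ = 17542/243

Ratio r(k) = (k + 1)*(3*k + (k + 1)**2 - 4)/(3*(k**2 + 3*k - 7)).
Factor: A=k/3 + 1/3; B=1; C=k**2 + 3*k - 7.
Set up (k/3 + 1/3)·f(k+1) − (1)·f(k) − (k**2 + 3*k - 7) = 0.
d = 1 from the (1,0,2) case.
Solve for f: f(k) = 3*(k + 4) (degree 1 ≤ 1).
Then R = B(k−1)f/C = 3*(k + 4)/(k**2 + 3*k - 7), so s_k = R(k)·t_k = (k + 4)*factorial(k)/3**k.
Check: Δs_k = (k**2 + 3*k - 7)*factorial(k)/(3*3**k). ✓
Telescoping: Σ = s_(8) − s_(3) = 17920/243 − (14/9) = 17542/243.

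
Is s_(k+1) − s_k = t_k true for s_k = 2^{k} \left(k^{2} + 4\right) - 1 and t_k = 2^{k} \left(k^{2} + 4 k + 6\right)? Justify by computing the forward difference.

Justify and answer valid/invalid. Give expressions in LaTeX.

Valid — Δs_k = t_k.

s_(k+1) = 2**(k + 1)*((k + 1)**2 + 4) - 1
s_(k+1) − s_k = 2**k*(k**2 + 4*k + 6)
(s_(k+1) − s_k) − t_k = 0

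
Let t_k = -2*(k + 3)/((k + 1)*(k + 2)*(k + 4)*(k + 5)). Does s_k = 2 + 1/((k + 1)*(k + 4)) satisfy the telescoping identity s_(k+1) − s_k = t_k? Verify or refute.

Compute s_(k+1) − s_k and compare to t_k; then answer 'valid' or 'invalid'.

s_(k+1) = 2 + 1/((k + 2)*(k + 5))
s_(k+1) − s_k = 2*(-k - 3)/(k**4 + 12*k**3 + 49*k**2 + 78*k + 40)
(s_(k+1) − s_k) − t_k = 0

valid; difference matches t_k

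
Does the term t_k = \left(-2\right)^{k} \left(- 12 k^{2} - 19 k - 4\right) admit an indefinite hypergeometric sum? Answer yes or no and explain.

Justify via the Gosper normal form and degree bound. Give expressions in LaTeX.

t_(k+1)/t_k = 2*(-12*k**2 - 43*k - 35)/(12*k**2 + 19*k + 4).
So A=-2 and B=1, with C=k**2 + 19*k/12 + 1/3.
Key eq: (-2)·f(k+1) = (1)·f(k) + (k**2 + 19*k/12 + 1/3).
From deg A=0, deg B=0, deg C=2: d=2.
Match coefficients ⇒ f(k) = -(4*k**2 + k - 2)/12.
Then R = B(k−1)f/C = -(4*k**2 + k - 2)/((3*k + 4)*(4*k + 1)), so s_k = R(k)·t_k = (-2)**k*(4*k**2 + k - 2).
s_(k+1) − s_k = (-2)**k*(-12*k**2 - 19*k - 4) = t_k.

Yes. s_k = \left(-2\right)^{k} \left(4 k^{2} + k - 2\right).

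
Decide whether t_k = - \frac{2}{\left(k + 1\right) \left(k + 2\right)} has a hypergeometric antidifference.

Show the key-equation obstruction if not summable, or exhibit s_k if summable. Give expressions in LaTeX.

Yes. s_k = - \frac{2 k}{k + 1}.

The ratio is (k + 1)/(k + 3).
Take A(k)=k + 1, B(k)=k + 3, C(k)=1.
Solve (k + 1)·f(k+1) − (k + 2)·f(k) = 1.
d = 1 from the (1,1,0) case.
Match coefficients ⇒ f(k) = k.
R(k) = B(k−1)·f(k)/C(k) = k*(k + 2); s_k = R·t_k = -2*k/(k + 1).
s_(k+1) − s_k = -2/(k**2 + 3*k + 2) = t_k.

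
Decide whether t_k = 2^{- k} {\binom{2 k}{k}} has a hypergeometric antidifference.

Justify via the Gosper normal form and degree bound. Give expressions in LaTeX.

No. Not Gosper-summable.

r(k) = (2*k + 1)/(k + 1) after simplifying.
Take A(k)=2*k + 1, B(k)=k + 1, C(k)=1.
Set up (2*k + 1)·f(k+1) − (k)·f(k) − (1) = 0.
Bound: deg f ≤ -1.
Bound -1 < 0, so the key equation has no polynomial solution.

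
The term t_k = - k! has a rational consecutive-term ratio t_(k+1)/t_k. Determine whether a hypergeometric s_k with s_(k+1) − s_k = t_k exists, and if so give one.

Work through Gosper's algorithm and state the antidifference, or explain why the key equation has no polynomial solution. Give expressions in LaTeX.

Ratio r(k) = k + 1.
Factor: A=k + 1; B=1; C=1.
Solve (k + 1)·f(k+1) − (1)·f(k) = 1.
d = -1 from the (1,0,0) case.
d = -1 < 0 ⇒ no nonzero polynomial f; not summable.

no hypergeometric antidifference exists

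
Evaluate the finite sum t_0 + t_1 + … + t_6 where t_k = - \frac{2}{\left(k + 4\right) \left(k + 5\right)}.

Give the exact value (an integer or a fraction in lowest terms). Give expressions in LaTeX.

Σ = -7/22

t_(k+1)/t_k = (k + 4)/(k + 6).
Factor: A=k + 4; B=k + 6; C=1.
Set up (k + 4)·f(k+1) − (k + 5)·f(k) − (1) = 0.
deg f ≤ 1 (via 1,1,0).
Solve for f: f(k) = k/4 (degree 1 ≤ 1).
Certificate R = B(k−1)f/C = k*(k + 5)/4 gives s_k = -k/(2*k + 8).
s_(k+1) − s_k = -2/(k**2 + 9*k + 20) = t_k.
Σ_(k=0)^(6) t_k = s_(7) − s_(0) = -7/22 − (0) = -7/22.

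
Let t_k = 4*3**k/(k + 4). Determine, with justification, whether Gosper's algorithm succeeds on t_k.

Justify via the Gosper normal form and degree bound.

Compute t_(k+1)/t_k: get 3*(k + 4)/(k + 5).
Normal form (A,B,C) = (3*k + 12, k + 5, 1).
Set up (3*k + 12)·f(k+1) − (k + 4)·f(k) − (1) = 0.
Degrees (1,1,0) ⇒ d ≤ -1.
Bound -1 < 0, so the key equation has no polynomial solution.

No — t_k has no hypergeometric antidifference.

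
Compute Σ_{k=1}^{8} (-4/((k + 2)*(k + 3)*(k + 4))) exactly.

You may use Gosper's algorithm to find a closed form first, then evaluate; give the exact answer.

Σ = -5/33

Compute t_(k+1)/t_k: get (k + 2)/(k + 5).
Gosper form: A/B · C(k+1)/C(k) with A=k + 2, B=k + 5, C=1.
Need (k + 2)·f(k+1) − (k + 4)·f(k) = 1.
deg f ≤ 2 (via 1,1,0).
Solving with deg f ≤ 2: f(k) = k*(k + 5)/12.
Then R = B(k−1)f/C = k*(k + 4)*(k + 5)/12, so s_k = R(k)·t_k = k*(-k - 5)/(3*(k + 2)*(k + 3)).
s_(k+1) − s_k = -4/(k**3 + 9*k**2 + 26*k + 24) = t_k.
Sum = s_(9) − s_(1); s_(9) = -7/22, s_(1) = -1/6 ⇒ -5/33.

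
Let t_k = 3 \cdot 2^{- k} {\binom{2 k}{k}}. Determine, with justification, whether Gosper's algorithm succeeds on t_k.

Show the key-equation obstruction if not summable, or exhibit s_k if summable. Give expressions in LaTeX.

No. Not Gosper-summable.

Step 1: r(k) = (2*k + 1)/(k + 1).
Gosper form: A/B · C(k+1)/C(k) with A=2*k + 1, B=k + 1, C=1.
f must satisfy (2*k + 1)·f(k+1) − (k)·f(k) = 1.
d = -1 from the (1,1,0) case.
d = -1 < 0 ⇒ no nonzero polynomial f; not summable.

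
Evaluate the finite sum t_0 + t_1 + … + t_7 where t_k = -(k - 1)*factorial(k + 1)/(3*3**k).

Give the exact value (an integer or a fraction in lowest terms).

Σ = -4399/81

Ratio r(k) = k*(k + 2)/(3*(k - 1)).
Factor: A=k/3 + 2/3; B=1; C=k - 1.
f must satisfy (k/3 + 2/3)·f(k+1) − (1)·f(k) = k - 1.
d = 0 from the (1,0,1) case.
Match coefficients ⇒ f(k) = 3.
R(k) = B(k−1)·f(k)/C(k) = 3/(k - 1); s_k = R·t_k = -factorial(k + 1)/3**k.
Verify: -(k - 1)*factorial(k + 1)/(3*3**k) matches t_k.
Telescoping: Σ = s_(8) − s_(0) = -4480/81 − (-1) = -4399/81.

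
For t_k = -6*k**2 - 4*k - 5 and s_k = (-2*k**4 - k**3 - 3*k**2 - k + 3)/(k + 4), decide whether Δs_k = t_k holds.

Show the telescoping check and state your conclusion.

s_(k+1) = (-k - 2*(k + 1)**4 - (k + 1)**3 - 3*(k + 1)**2 + 2)/(k + 5)
s_(k+1) − s_k = (-6*k**4 - 46*k**3 - 74*k**2 - 74*k - 31)/(k**2 + 9*k + 20)
(s_(k+1) − s_k) − t_k = 3*(4*k**3 + 29*k**2 + 17*k + 23)/(k**2 + 9*k + 20)

Invalid: residual 3*(4*k**3 + 29*k**2 + 17*k + 23)/(k**2 + 9*k + 20) ≠ 0.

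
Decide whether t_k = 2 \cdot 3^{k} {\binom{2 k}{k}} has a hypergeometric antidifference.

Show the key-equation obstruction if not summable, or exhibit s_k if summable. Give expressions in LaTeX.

No. Not Gosper-summable.

t_(k+1)/t_k = 6*(2*k + 1)/(k + 1).
Factor: A=12*k + 6; B=k + 1; C=1.
Set up (12*k + 6)·f(k+1) − (k)·f(k) − (1) = 0.
From deg A=1, deg B=1, deg C=0: d=-1.
deg f ≤ -1 is impossible — no certificate.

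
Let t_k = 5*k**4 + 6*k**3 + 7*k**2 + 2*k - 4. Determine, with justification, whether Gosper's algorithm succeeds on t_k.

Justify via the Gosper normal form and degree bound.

Step 1: r(k) = (5*k**4 + 26*k**3 + 55*k**2 + 54*k + 16)/(5*k**4 + 6*k**3 + 7*k**2 + 2*k - 4).
So A=1 and B=1, with C=k**4 + 6*k**3/5 + 7*k**2/5 + 2*k/5 - 4/5.
Solve (1)·f(k+1) − (1)·f(k) = k**4 + 6*k**3/5 + 7*k**2/5 + 2*k/5 - 4/5.
d = 5 from the (0,0,4) case.
Solve for f: f(k) = k*(k + 1)*(k**3 - 2*k**2 + 3*k - 4)/5 (degree 5 ≤ 5).
So s_k = (B(k−1)f/C)·t_k = (k*(k**3 - 2*k**2 + 3*k - 4)/(5*k**3 + k**2 + 6*k - 4))·t_k = k*(k**4 - k**3 + k**2 - k - 4).
s_(k+1) − s_k = 5*k**4 + 6*k**3 + 7*k**2 + 2*k - 4 = t_k.

Yes. s_k = k*(k**4 - k**3 + k**2 - k - 4).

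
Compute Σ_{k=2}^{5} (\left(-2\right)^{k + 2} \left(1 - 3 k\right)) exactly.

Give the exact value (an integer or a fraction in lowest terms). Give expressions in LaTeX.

Σ = 1264

r(k) = 2*(-3*k - 2)/(3*k - 1) after simplifying.
Take A(k)=-2, B(k)=1, C(k)=k - 1/3.
Set up (-2)·f(k+1) − (1)·f(k) − (k - 1/3) = 0.
d = 1 from the (0,0,1) case.
Solving with deg f ≤ 1: f(k) = -(k - 1)/3.
Then R = B(k−1)f/C = -(k - 1)/(3*k - 1), so s_k = R(k)·t_k = (-2)**(k + 2)*(k - 1).
Check: Δs_k = (-2)**(k + 2)*(1 - 3*k). ✓
Evaluate s at k=6 and k=2: 1280 and 16; difference 1264.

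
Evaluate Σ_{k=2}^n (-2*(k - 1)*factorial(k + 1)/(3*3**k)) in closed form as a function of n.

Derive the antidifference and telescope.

Step 1: r(k) = k*(k + 2)/(3*(k - 1)).
So A=k/3 + 2/3 and B=1, with C=k - 1.
Set up (k/3 + 2/3)·f(k+1) − (1)·f(k) − (k - 1) = 0.
From deg A=1, deg B=0, deg C=1: d=0.
Match coefficients ⇒ f(k) = 3.
Get s_k = R·t_k = -2*factorial(k + 1)/3**k with R(k) = B(k−1)f(k)/C(k) = 3/(k - 1).
Check: Δs_k = -2*(k - 1)*factorial(k + 1)/(3*3**k). ✓
Σ_(k=2)^n t_k = s_(n+1) − s_(2) = (-2*3**(-n - 1)*factorial(n + 2)) − (-4/3), i.e. 4/3 - 2*factorial(n + 2)/(3*3**n).

S(n) = 4/3 - 2*factorial(n + 2)/(3*3**n)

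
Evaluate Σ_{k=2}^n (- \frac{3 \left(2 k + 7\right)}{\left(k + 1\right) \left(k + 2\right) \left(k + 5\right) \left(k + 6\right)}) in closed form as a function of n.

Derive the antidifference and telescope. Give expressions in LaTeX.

Step 1: r(k) = (k + 1)*(k + 5)*(2*k + 9)/((k + 3)*(k + 7)*(2*k + 7)).
A = k + 1, B = k + 7, C = k**3 + 21*k**2/2 + 73*k/2 + 42.
f must satisfy (k + 1)·f(k+1) − (k + 6)·f(k) = k**3 + 21*k**2/2 + 73*k/2 + 42.
d = 5 from the (1,1,3) case.
A polynomial solution: f(k) = k*(k + 2)*(k + 3)*(k + 4)*(k + 6)/10.
Get s_k = R·t_k = 3*k*(-k - 6)/(5*(k**2 + 6*k + 5)) with R(k) = B(k−1)f(k)/C(k) = k*(k + 2)*(k + 6)**2/(5*(2*k + 7)).
Verify: 3*(-2*k - 7)/(k**4 + 14*k**3 + 65*k**2 + 112*k + 60) matches t_k.
Σ_(k=2)^n t_k = s_(n+1) − s_(2) = (3*(-n**2 - 8*n - 7)/(5*(n**2 + 8*n + 12))) − (-16/35), i.e. (-n**2 - 8*n + 9)/(7*(n**2 + 8*n + 12)).

S(n) = \frac{- n^{2} - 8 n + 9}{7 \left(n^{2} + 8 n + 12\right)}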